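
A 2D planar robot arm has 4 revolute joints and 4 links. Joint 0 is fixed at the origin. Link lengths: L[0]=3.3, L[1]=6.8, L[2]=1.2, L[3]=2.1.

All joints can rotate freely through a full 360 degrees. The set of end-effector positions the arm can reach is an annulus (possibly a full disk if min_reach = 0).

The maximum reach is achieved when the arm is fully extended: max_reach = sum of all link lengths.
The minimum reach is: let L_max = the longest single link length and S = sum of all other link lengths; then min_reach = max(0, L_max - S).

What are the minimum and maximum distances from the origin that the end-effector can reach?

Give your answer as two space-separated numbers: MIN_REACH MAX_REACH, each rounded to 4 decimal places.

Link lengths: [3.3, 6.8, 1.2, 2.1]
max_reach = 3.3 + 6.8 + 1.2 + 2.1 = 13.4
L_max = max([3.3, 6.8, 1.2, 2.1]) = 6.8
S (sum of others) = 13.4 - 6.8 = 6.6
min_reach = max(0, 6.8 - 6.6) = max(0, 0.2) = 0.2

Answer: 0.2000 13.4000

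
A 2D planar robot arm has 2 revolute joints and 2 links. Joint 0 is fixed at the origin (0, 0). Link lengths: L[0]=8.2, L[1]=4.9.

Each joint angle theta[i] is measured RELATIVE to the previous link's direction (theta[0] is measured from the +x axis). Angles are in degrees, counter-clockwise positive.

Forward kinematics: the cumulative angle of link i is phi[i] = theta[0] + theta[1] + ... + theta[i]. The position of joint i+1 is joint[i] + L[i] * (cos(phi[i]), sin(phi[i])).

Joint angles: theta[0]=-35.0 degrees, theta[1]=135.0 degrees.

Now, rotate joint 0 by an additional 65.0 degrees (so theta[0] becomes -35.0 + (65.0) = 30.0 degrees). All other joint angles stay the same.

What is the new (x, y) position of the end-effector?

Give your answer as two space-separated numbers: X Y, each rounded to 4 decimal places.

joint[0] = (0.0000, 0.0000)  (base)
link 0: phi[0] = 30 = 30 deg
  cos(30 deg) = 0.8660, sin(30 deg) = 0.5000
  joint[1] = (0.0000, 0.0000) + 8.2 * (0.8660, 0.5000) = (0.0000 + 7.1014, 0.0000 + 4.1000) = (7.1014, 4.1000)
link 1: phi[1] = 30 + 135 = 165 deg
  cos(165 deg) = -0.9659, sin(165 deg) = 0.2588
  joint[2] = (7.1014, 4.1000) + 4.9 * (-0.9659, 0.2588) = (7.1014 + -4.7330, 4.1000 + 1.2682) = (2.3684, 5.3682)
End effector: (2.3684, 5.3682)

Answer: 2.3684 5.3682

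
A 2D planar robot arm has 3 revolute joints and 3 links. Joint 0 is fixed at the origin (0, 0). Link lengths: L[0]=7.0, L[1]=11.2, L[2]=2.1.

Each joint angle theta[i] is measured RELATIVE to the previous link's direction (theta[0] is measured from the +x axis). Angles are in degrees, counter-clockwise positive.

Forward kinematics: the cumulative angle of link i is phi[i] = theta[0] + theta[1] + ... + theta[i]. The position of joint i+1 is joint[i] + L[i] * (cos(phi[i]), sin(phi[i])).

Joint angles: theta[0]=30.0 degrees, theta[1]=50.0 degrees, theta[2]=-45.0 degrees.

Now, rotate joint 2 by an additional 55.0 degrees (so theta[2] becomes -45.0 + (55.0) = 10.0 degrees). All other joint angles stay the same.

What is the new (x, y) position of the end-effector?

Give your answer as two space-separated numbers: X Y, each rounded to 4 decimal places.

Answer: 8.0070 16.6298

Derivation:
joint[0] = (0.0000, 0.0000)  (base)
link 0: phi[0] = 30 = 30 deg
  cos(30 deg) = 0.8660, sin(30 deg) = 0.5000
  joint[1] = (0.0000, 0.0000) + 7 * (0.8660, 0.5000) = (0.0000 + 6.0622, 0.0000 + 3.5000) = (6.0622, 3.5000)
link 1: phi[1] = 30 + 50 = 80 deg
  cos(80 deg) = 0.1736, sin(80 deg) = 0.9848
  joint[2] = (6.0622, 3.5000) + 11.2 * (0.1736, 0.9848) = (6.0622 + 1.9449, 3.5000 + 11.0298) = (8.0070, 14.5298)
link 2: phi[2] = 30 + 50 + 10 = 90 deg
  cos(90 deg) = 0.0000, sin(90 deg) = 1.0000
  joint[3] = (8.0070, 14.5298) + 2.1 * (0.0000, 1.0000) = (8.0070 + 0.0000, 14.5298 + 2.1000) = (8.0070, 16.6298)
End effector: (8.0070, 16.6298)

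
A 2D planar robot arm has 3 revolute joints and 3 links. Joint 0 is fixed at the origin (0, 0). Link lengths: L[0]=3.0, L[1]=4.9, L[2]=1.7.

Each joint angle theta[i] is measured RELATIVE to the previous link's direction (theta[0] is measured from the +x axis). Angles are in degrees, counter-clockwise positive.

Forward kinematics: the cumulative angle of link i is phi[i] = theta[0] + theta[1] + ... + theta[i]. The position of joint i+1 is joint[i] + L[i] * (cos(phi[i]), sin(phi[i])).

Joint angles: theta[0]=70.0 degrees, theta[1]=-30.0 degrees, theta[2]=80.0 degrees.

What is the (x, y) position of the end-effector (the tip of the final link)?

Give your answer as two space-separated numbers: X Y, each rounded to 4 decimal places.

joint[0] = (0.0000, 0.0000)  (base)
link 0: phi[0] = 70 = 70 deg
  cos(70 deg) = 0.3420, sin(70 deg) = 0.9397
  joint[1] = (0.0000, 0.0000) + 3 * (0.3420, 0.9397) = (0.0000 + 1.0261, 0.0000 + 2.8191) = (1.0261, 2.8191)
link 1: phi[1] = 70 + -30 = 40 deg
  cos(40 deg) = 0.7660, sin(40 deg) = 0.6428
  joint[2] = (1.0261, 2.8191) + 4.9 * (0.7660, 0.6428) = (1.0261 + 3.7536, 2.8191 + 3.1497) = (4.7797, 5.9687)
link 2: phi[2] = 70 + -30 + 80 = 120 deg
  cos(120 deg) = -0.5000, sin(120 deg) = 0.8660
  joint[3] = (4.7797, 5.9687) + 1.7 * (-0.5000, 0.8660) = (4.7797 + -0.8500, 5.9687 + 1.4722) = (3.9297, 7.4410)
End effector: (3.9297, 7.4410)

Answer: 3.9297 7.4410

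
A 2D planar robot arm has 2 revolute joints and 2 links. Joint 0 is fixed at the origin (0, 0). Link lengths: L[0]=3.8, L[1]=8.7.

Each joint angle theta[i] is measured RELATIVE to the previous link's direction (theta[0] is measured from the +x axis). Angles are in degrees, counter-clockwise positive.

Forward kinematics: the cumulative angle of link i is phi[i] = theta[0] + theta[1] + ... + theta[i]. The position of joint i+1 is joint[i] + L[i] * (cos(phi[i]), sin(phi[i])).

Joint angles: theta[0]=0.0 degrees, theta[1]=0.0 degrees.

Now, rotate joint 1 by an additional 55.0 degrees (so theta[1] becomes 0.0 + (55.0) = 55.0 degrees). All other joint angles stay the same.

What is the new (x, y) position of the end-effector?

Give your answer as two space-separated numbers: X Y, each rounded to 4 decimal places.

Answer: 8.7901 7.1266

Derivation:
joint[0] = (0.0000, 0.0000)  (base)
link 0: phi[0] = 0 = 0 deg
  cos(0 deg) = 1.0000, sin(0 deg) = 0.0000
  joint[1] = (0.0000, 0.0000) + 3.8 * (1.0000, 0.0000) = (0.0000 + 3.8000, 0.0000 + 0.0000) = (3.8000, 0.0000)
link 1: phi[1] = 0 + 55 = 55 deg
  cos(55 deg) = 0.5736, sin(55 deg) = 0.8192
  joint[2] = (3.8000, 0.0000) + 8.7 * (0.5736, 0.8192) = (3.8000 + 4.9901, 0.0000 + 7.1266) = (8.7901, 7.1266)
End effector: (8.7901, 7.1266)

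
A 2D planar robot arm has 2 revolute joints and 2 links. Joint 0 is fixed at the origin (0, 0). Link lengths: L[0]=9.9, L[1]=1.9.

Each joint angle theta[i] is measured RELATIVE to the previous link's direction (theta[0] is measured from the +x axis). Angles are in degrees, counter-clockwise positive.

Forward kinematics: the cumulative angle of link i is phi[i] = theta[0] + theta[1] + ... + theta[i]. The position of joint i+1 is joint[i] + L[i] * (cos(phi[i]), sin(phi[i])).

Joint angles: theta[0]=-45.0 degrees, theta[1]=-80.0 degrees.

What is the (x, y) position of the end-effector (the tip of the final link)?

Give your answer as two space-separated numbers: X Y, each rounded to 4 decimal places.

Answer: 5.9106 -8.5567

Derivation:
joint[0] = (0.0000, 0.0000)  (base)
link 0: phi[0] = -45 = -45 deg
  cos(-45 deg) = 0.7071, sin(-45 deg) = -0.7071
  joint[1] = (0.0000, 0.0000) + 9.9 * (0.7071, -0.7071) = (0.0000 + 7.0004, 0.0000 + -7.0004) = (7.0004, -7.0004)
link 1: phi[1] = -45 + -80 = -125 deg
  cos(-125 deg) = -0.5736, sin(-125 deg) = -0.8192
  joint[2] = (7.0004, -7.0004) + 1.9 * (-0.5736, -0.8192) = (7.0004 + -1.0898, -7.0004 + -1.5564) = (5.9106, -8.5567)
End effector: (5.9106, -8.5567)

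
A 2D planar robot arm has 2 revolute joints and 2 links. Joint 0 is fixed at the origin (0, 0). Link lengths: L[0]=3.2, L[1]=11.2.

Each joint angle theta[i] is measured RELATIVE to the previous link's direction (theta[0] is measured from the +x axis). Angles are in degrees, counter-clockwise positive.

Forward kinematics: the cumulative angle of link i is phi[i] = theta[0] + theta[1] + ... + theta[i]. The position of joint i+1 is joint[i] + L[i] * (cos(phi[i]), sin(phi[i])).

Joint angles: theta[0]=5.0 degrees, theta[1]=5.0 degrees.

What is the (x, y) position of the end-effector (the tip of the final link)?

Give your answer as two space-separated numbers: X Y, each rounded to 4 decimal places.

joint[0] = (0.0000, 0.0000)  (base)
link 0: phi[0] = 5 = 5 deg
  cos(5 deg) = 0.9962, sin(5 deg) = 0.0872
  joint[1] = (0.0000, 0.0000) + 3.2 * (0.9962, 0.0872) = (0.0000 + 3.1878, 0.0000 + 0.2789) = (3.1878, 0.2789)
link 1: phi[1] = 5 + 5 = 10 deg
  cos(10 deg) = 0.9848, sin(10 deg) = 0.1736
  joint[2] = (3.1878, 0.2789) + 11.2 * (0.9848, 0.1736) = (3.1878 + 11.0298, 0.2789 + 1.9449) = (14.2177, 2.2238)
End effector: (14.2177, 2.2238)

Answer: 14.2177 2.2238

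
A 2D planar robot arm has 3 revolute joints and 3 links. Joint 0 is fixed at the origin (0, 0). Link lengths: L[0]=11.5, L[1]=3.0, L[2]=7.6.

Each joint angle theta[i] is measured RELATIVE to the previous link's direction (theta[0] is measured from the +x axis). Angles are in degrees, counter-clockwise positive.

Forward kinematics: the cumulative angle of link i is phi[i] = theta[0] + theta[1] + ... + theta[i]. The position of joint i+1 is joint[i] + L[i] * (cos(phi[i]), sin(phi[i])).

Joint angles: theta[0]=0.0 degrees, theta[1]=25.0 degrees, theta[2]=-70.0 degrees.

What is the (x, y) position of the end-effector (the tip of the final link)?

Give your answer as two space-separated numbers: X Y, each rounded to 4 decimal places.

Answer: 19.5929 -4.1062

Derivation:
joint[0] = (0.0000, 0.0000)  (base)
link 0: phi[0] = 0 = 0 deg
  cos(0 deg) = 1.0000, sin(0 deg) = 0.0000
  joint[1] = (0.0000, 0.0000) + 11.5 * (1.0000, 0.0000) = (0.0000 + 11.5000, 0.0000 + 0.0000) = (11.5000, 0.0000)
link 1: phi[1] = 0 + 25 = 25 deg
  cos(25 deg) = 0.9063, sin(25 deg) = 0.4226
  joint[2] = (11.5000, 0.0000) + 3 * (0.9063, 0.4226) = (11.5000 + 2.7189, 0.0000 + 1.2679) = (14.2189, 1.2679)
link 2: phi[2] = 0 + 25 + -70 = -45 deg
  cos(-45 deg) = 0.7071, sin(-45 deg) = -0.7071
  joint[3] = (14.2189, 1.2679) + 7.6 * (0.7071, -0.7071) = (14.2189 + 5.3740, 1.2679 + -5.3740) = (19.5929, -4.1062)
End effector: (19.5929, -4.1062)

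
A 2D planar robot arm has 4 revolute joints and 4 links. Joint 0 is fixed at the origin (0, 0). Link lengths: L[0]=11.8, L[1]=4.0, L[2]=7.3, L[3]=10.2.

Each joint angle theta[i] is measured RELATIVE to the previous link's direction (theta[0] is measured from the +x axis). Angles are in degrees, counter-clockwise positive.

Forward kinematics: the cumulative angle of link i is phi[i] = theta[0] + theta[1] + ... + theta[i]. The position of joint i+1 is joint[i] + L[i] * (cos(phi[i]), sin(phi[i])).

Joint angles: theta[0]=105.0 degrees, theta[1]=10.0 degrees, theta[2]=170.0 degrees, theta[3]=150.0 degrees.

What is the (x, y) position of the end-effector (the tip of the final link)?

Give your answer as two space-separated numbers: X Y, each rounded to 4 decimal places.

Answer: -0.2152 17.8243

Derivation:
joint[0] = (0.0000, 0.0000)  (base)
link 0: phi[0] = 105 = 105 deg
  cos(105 deg) = -0.2588, sin(105 deg) = 0.9659
  joint[1] = (0.0000, 0.0000) + 11.8 * (-0.2588, 0.9659) = (0.0000 + -3.0541, 0.0000 + 11.3979) = (-3.0541, 11.3979)
link 1: phi[1] = 105 + 10 = 115 deg
  cos(115 deg) = -0.4226, sin(115 deg) = 0.9063
  joint[2] = (-3.0541, 11.3979) + 4 * (-0.4226, 0.9063) = (-3.0541 + -1.6905, 11.3979 + 3.6252) = (-4.7445, 15.0232)
link 2: phi[2] = 105 + 10 + 170 = 285 deg
  cos(285 deg) = 0.2588, sin(285 deg) = -0.9659
  joint[3] = (-4.7445, 15.0232) + 7.3 * (0.2588, -0.9659) = (-4.7445 + 1.8894, 15.0232 + -7.0513) = (-2.8552, 7.9719)
link 3: phi[3] = 105 + 10 + 170 + 150 = 435 deg
  cos(435 deg) = 0.2588, sin(435 deg) = 0.9659
  joint[4] = (-2.8552, 7.9719) + 10.2 * (0.2588, 0.9659) = (-2.8552 + 2.6400, 7.9719 + 9.8524) = (-0.2152, 17.8243)
End effector: (-0.2152, 17.8243)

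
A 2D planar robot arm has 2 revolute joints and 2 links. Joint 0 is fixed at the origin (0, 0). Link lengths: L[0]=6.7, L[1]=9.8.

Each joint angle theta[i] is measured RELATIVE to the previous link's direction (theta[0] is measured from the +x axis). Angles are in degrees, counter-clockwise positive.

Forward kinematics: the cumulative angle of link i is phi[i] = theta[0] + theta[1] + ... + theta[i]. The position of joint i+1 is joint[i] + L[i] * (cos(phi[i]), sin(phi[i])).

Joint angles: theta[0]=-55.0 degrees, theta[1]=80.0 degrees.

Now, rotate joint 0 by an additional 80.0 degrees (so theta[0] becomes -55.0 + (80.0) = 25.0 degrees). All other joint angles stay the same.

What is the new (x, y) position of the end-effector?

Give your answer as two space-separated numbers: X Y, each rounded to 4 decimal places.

joint[0] = (0.0000, 0.0000)  (base)
link 0: phi[0] = 25 = 25 deg
  cos(25 deg) = 0.9063, sin(25 deg) = 0.4226
  joint[1] = (0.0000, 0.0000) + 6.7 * (0.9063, 0.4226) = (0.0000 + 6.0723, 0.0000 + 2.8315) = (6.0723, 2.8315)
link 1: phi[1] = 25 + 80 = 105 deg
  cos(105 deg) = -0.2588, sin(105 deg) = 0.9659
  joint[2] = (6.0723, 2.8315) + 9.8 * (-0.2588, 0.9659) = (6.0723 + -2.5364, 2.8315 + 9.4661) = (3.5358, 12.2976)
End effector: (3.5358, 12.2976)

Answer: 3.5358 12.2976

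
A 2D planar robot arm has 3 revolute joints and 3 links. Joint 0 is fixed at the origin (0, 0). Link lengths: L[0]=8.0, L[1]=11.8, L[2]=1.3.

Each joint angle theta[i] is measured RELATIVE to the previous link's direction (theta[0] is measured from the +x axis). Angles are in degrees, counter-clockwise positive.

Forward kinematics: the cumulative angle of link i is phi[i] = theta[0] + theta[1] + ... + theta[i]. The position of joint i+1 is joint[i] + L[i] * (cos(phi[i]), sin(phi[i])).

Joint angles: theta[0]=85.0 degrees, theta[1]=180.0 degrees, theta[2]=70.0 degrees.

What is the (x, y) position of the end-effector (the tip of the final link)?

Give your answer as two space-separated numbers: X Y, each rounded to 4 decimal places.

Answer: 0.8470 -4.3349

Derivation:
joint[0] = (0.0000, 0.0000)  (base)
link 0: phi[0] = 85 = 85 deg
  cos(85 deg) = 0.0872, sin(85 deg) = 0.9962
  joint[1] = (0.0000, 0.0000) + 8 * (0.0872, 0.9962) = (0.0000 + 0.6972, 0.0000 + 7.9696) = (0.6972, 7.9696)
link 1: phi[1] = 85 + 180 = 265 deg
  cos(265 deg) = -0.0872, sin(265 deg) = -0.9962
  joint[2] = (0.6972, 7.9696) + 11.8 * (-0.0872, -0.9962) = (0.6972 + -1.0284, 7.9696 + -11.7551) = (-0.3312, -3.7855)
link 2: phi[2] = 85 + 180 + 70 = 335 deg
  cos(335 deg) = 0.9063, sin(335 deg) = -0.4226
  joint[3] = (-0.3312, -3.7855) + 1.3 * (0.9063, -0.4226) = (-0.3312 + 1.1782, -3.7855 + -0.5494) = (0.8470, -4.3349)
End effector: (0.8470, -4.3349)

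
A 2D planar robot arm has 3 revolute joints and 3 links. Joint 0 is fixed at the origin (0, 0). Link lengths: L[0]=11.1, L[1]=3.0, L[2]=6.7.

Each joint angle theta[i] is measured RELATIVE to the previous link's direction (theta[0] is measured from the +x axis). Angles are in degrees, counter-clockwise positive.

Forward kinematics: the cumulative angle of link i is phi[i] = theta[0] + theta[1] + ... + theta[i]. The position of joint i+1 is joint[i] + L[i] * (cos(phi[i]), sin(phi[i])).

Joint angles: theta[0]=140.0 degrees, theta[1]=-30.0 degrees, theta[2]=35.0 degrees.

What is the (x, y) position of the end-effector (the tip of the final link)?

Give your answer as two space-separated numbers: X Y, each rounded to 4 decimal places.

Answer: -15.0175 13.7970

Derivation:
joint[0] = (0.0000, 0.0000)  (base)
link 0: phi[0] = 140 = 140 deg
  cos(140 deg) = -0.7660, sin(140 deg) = 0.6428
  joint[1] = (0.0000, 0.0000) + 11.1 * (-0.7660, 0.6428) = (0.0000 + -8.5031, 0.0000 + 7.1349) = (-8.5031, 7.1349)
link 1: phi[1] = 140 + -30 = 110 deg
  cos(110 deg) = -0.3420, sin(110 deg) = 0.9397
  joint[2] = (-8.5031, 7.1349) + 3 * (-0.3420, 0.9397) = (-8.5031 + -1.0261, 7.1349 + 2.8191) = (-9.5292, 9.9540)
link 2: phi[2] = 140 + -30 + 35 = 145 deg
  cos(145 deg) = -0.8192, sin(145 deg) = 0.5736
  joint[3] = (-9.5292, 9.9540) + 6.7 * (-0.8192, 0.5736) = (-9.5292 + -5.4883, 9.9540 + 3.8430) = (-15.0175, 13.7970)
End effector: (-15.0175, 13.7970)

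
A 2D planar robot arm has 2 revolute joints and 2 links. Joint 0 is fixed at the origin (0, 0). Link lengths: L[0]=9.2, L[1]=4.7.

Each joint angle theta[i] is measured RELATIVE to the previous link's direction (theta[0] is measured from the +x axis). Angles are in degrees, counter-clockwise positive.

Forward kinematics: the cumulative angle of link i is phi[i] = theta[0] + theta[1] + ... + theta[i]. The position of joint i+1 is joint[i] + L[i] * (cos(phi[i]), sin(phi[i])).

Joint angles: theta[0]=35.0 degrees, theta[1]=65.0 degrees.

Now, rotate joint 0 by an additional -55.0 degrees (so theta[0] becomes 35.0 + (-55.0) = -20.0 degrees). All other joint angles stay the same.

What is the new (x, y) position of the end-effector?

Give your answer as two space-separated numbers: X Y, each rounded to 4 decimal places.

joint[0] = (0.0000, 0.0000)  (base)
link 0: phi[0] = -20 = -20 deg
  cos(-20 deg) = 0.9397, sin(-20 deg) = -0.3420
  joint[1] = (0.0000, 0.0000) + 9.2 * (0.9397, -0.3420) = (0.0000 + 8.6452, 0.0000 + -3.1466) = (8.6452, -3.1466)
link 1: phi[1] = -20 + 65 = 45 deg
  cos(45 deg) = 0.7071, sin(45 deg) = 0.7071
  joint[2] = (8.6452, -3.1466) + 4.7 * (0.7071, 0.7071) = (8.6452 + 3.3234, -3.1466 + 3.3234) = (11.9686, 0.1768)
End effector: (11.9686, 0.1768)

Answer: 11.9686 0.1768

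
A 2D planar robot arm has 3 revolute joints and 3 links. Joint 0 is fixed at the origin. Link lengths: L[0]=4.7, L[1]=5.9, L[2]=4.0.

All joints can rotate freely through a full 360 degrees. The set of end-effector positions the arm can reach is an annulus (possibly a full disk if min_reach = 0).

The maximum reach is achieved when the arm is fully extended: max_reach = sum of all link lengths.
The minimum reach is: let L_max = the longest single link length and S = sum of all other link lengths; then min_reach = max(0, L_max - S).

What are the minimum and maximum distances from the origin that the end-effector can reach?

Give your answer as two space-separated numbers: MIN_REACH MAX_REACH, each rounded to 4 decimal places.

Answer: 0.0000 14.6000

Derivation:
Link lengths: [4.7, 5.9, 4.0]
max_reach = 4.7 + 5.9 + 4 = 14.6
L_max = max([4.7, 5.9, 4.0]) = 5.9
S (sum of others) = 14.6 - 5.9 = 8.7
min_reach = max(0, 5.9 - 8.7) = max(0, -2.8) = 0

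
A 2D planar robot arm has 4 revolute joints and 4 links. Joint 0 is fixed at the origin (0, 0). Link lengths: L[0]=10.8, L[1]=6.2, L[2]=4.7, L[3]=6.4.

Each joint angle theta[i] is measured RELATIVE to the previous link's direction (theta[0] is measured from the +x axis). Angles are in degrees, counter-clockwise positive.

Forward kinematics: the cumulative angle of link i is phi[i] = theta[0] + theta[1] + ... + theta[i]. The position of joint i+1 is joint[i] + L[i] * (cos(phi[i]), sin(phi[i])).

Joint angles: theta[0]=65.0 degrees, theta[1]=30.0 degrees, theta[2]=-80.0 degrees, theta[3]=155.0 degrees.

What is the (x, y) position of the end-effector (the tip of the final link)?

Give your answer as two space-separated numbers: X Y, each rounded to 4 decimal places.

Answer: 2.2610 18.2923

Derivation:
joint[0] = (0.0000, 0.0000)  (base)
link 0: phi[0] = 65 = 65 deg
  cos(65 deg) = 0.4226, sin(65 deg) = 0.9063
  joint[1] = (0.0000, 0.0000) + 10.8 * (0.4226, 0.9063) = (0.0000 + 4.5643, 0.0000 + 9.7881) = (4.5643, 9.7881)
link 1: phi[1] = 65 + 30 = 95 deg
  cos(95 deg) = -0.0872, sin(95 deg) = 0.9962
  joint[2] = (4.5643, 9.7881) + 6.2 * (-0.0872, 0.9962) = (4.5643 + -0.5404, 9.7881 + 6.1764) = (4.0239, 15.9645)
link 2: phi[2] = 65 + 30 + -80 = 15 deg
  cos(15 deg) = 0.9659, sin(15 deg) = 0.2588
  joint[3] = (4.0239, 15.9645) + 4.7 * (0.9659, 0.2588) = (4.0239 + 4.5399, 15.9645 + 1.2164) = (8.5638, 17.1810)
link 3: phi[3] = 65 + 30 + -80 + 155 = 170 deg
  cos(170 deg) = -0.9848, sin(170 deg) = 0.1736
  joint[4] = (8.5638, 17.1810) + 6.4 * (-0.9848, 0.1736) = (8.5638 + -6.3028, 17.1810 + 1.1113) = (2.2610, 18.2923)
End effector: (2.2610, 18.2923)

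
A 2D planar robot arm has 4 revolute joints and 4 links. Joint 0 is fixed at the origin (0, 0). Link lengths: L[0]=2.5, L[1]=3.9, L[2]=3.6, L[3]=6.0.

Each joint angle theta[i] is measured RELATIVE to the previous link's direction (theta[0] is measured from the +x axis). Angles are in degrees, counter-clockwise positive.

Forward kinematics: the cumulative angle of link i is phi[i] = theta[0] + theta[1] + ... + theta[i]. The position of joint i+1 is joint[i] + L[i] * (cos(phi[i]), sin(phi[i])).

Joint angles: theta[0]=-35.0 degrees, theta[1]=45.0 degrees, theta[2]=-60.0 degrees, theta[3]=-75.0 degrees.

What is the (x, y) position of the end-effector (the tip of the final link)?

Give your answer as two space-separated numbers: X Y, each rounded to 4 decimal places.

Answer: 4.7612 -8.4294

Derivation:
joint[0] = (0.0000, 0.0000)  (base)
link 0: phi[0] = -35 = -35 deg
  cos(-35 deg) = 0.8192, sin(-35 deg) = -0.5736
  joint[1] = (0.0000, 0.0000) + 2.5 * (0.8192, -0.5736) = (0.0000 + 2.0479, 0.0000 + -1.4339) = (2.0479, -1.4339)
link 1: phi[1] = -35 + 45 = 10 deg
  cos(10 deg) = 0.9848, sin(10 deg) = 0.1736
  joint[2] = (2.0479, -1.4339) + 3.9 * (0.9848, 0.1736) = (2.0479 + 3.8408, -1.4339 + 0.6772) = (5.8886, -0.7567)
link 2: phi[2] = -35 + 45 + -60 = -50 deg
  cos(-50 deg) = 0.6428, sin(-50 deg) = -0.7660
  joint[3] = (5.8886, -0.7567) + 3.6 * (0.6428, -0.7660) = (5.8886 + 2.3140, -0.7567 + -2.7578) = (8.2027, -3.5145)
link 3: phi[3] = -35 + 45 + -60 + -75 = -125 deg
  cos(-125 deg) = -0.5736, sin(-125 deg) = -0.8192
  joint[4] = (8.2027, -3.5145) + 6 * (-0.5736, -0.8192) = (8.2027 + -3.4415, -3.5145 + -4.9149) = (4.7612, -8.4294)
End effector: (4.7612, -8.4294)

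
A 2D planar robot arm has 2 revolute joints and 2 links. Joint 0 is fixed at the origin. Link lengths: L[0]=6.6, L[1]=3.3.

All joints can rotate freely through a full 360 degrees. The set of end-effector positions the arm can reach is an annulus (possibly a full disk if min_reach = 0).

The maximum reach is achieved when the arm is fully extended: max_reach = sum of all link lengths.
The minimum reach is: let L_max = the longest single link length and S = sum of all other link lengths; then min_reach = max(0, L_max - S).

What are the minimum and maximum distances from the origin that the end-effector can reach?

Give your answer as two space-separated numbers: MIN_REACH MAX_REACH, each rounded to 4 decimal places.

Link lengths: [6.6, 3.3]
max_reach = 6.6 + 3.3 = 9.9
L_max = max([6.6, 3.3]) = 6.6
S (sum of others) = 9.9 - 6.6 = 3.3
min_reach = max(0, 6.6 - 3.3) = max(0, 3.3) = 3.3

Answer: 3.3000 9.9000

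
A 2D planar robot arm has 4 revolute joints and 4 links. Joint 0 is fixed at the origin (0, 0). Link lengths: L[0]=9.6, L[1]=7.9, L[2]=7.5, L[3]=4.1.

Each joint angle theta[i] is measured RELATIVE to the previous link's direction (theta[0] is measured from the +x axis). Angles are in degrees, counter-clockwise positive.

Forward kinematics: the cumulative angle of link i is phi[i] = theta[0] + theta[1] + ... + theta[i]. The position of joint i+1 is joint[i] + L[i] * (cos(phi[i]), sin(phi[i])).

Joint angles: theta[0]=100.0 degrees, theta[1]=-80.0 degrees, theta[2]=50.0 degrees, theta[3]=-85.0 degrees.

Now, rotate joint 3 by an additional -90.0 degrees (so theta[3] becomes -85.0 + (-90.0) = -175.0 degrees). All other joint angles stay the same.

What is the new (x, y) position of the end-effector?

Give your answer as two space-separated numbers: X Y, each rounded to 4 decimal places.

Answer: 7.2605 15.2435

Derivation:
joint[0] = (0.0000, 0.0000)  (base)
link 0: phi[0] = 100 = 100 deg
  cos(100 deg) = -0.1736, sin(100 deg) = 0.9848
  joint[1] = (0.0000, 0.0000) + 9.6 * (-0.1736, 0.9848) = (0.0000 + -1.6670, 0.0000 + 9.4542) = (-1.6670, 9.4542)
link 1: phi[1] = 100 + -80 = 20 deg
  cos(20 deg) = 0.9397, sin(20 deg) = 0.3420
  joint[2] = (-1.6670, 9.4542) + 7.9 * (0.9397, 0.3420) = (-1.6670 + 7.4236, 9.4542 + 2.7020) = (5.7565, 12.1561)
link 2: phi[2] = 100 + -80 + 50 = 70 deg
  cos(70 deg) = 0.3420, sin(70 deg) = 0.9397
  joint[3] = (5.7565, 12.1561) + 7.5 * (0.3420, 0.9397) = (5.7565 + 2.5652, 12.1561 + 7.0477) = (8.3217, 19.2038)
link 3: phi[3] = 100 + -80 + 50 + -175 = -105 deg
  cos(-105 deg) = -0.2588, sin(-105 deg) = -0.9659
  joint[4] = (8.3217, 19.2038) + 4.1 * (-0.2588, -0.9659) = (8.3217 + -1.0612, 19.2038 + -3.9603) = (7.2605, 15.2435)
End effector: (7.2605, 15.2435)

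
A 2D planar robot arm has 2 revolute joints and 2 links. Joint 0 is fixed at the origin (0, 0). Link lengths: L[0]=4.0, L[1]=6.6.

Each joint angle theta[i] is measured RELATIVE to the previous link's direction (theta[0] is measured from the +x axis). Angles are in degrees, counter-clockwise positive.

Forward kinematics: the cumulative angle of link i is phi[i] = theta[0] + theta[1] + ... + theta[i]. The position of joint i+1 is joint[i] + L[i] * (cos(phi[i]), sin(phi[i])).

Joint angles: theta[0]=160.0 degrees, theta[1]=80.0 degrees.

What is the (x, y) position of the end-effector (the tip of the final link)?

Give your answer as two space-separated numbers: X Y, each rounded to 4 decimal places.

joint[0] = (0.0000, 0.0000)  (base)
link 0: phi[0] = 160 = 160 deg
  cos(160 deg) = -0.9397, sin(160 deg) = 0.3420
  joint[1] = (0.0000, 0.0000) + 4 * (-0.9397, 0.3420) = (0.0000 + -3.7588, 0.0000 + 1.3681) = (-3.7588, 1.3681)
link 1: phi[1] = 160 + 80 = 240 deg
  cos(240 deg) = -0.5000, sin(240 deg) = -0.8660
  joint[2] = (-3.7588, 1.3681) + 6.6 * (-0.5000, -0.8660) = (-3.7588 + -3.3000, 1.3681 + -5.7158) = (-7.0588, -4.3477)
End effector: (-7.0588, -4.3477)

Answer: -7.0588 -4.3477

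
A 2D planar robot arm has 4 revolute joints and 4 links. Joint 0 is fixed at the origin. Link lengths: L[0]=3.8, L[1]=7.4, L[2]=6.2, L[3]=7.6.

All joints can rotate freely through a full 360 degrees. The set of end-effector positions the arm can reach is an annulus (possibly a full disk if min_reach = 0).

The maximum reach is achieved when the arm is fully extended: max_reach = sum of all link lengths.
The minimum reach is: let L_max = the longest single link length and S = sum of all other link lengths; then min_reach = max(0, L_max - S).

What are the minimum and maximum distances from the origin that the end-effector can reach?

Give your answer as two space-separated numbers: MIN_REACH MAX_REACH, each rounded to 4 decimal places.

Link lengths: [3.8, 7.4, 6.2, 7.6]
max_reach = 3.8 + 7.4 + 6.2 + 7.6 = 25
L_max = max([3.8, 7.4, 6.2, 7.6]) = 7.6
S (sum of others) = 25 - 7.6 = 17.4
min_reach = max(0, 7.6 - 17.4) = max(0, -9.8) = 0

Answer: 0.0000 25.0000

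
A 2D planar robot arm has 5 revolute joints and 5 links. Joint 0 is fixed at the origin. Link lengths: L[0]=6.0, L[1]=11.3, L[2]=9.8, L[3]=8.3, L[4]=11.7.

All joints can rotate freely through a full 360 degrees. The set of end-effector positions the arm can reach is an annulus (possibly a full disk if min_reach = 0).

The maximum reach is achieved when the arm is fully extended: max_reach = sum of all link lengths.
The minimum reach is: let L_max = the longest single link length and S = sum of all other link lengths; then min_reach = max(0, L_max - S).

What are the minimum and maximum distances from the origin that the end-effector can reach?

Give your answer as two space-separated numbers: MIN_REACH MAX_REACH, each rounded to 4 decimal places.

Answer: 0.0000 47.1000

Derivation:
Link lengths: [6.0, 11.3, 9.8, 8.3, 11.7]
max_reach = 6 + 11.3 + 9.8 + 8.3 + 11.7 = 47.1
L_max = max([6.0, 11.3, 9.8, 8.3, 11.7]) = 11.7
S (sum of others) = 47.1 - 11.7 = 35.4
min_reach = max(0, 11.7 - 35.4) = max(0, -23.7) = 0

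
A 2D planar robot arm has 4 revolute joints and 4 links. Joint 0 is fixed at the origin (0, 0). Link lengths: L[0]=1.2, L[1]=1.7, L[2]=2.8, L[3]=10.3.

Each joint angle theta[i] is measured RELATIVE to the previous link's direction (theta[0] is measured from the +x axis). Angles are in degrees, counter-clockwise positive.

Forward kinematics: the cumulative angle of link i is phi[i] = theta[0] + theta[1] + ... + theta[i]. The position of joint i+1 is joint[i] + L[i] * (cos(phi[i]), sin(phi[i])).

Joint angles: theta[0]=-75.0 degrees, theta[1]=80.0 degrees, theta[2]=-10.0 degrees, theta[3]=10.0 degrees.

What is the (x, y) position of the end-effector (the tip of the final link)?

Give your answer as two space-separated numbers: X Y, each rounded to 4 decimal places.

Answer: 15.0543 -0.3573

Derivation:
joint[0] = (0.0000, 0.0000)  (base)
link 0: phi[0] = -75 = -75 deg
  cos(-75 deg) = 0.2588, sin(-75 deg) = -0.9659
  joint[1] = (0.0000, 0.0000) + 1.2 * (0.2588, -0.9659) = (0.0000 + 0.3106, 0.0000 + -1.1591) = (0.3106, -1.1591)
link 1: phi[1] = -75 + 80 = 5 deg
  cos(5 deg) = 0.9962, sin(5 deg) = 0.0872
  joint[2] = (0.3106, -1.1591) + 1.7 * (0.9962, 0.0872) = (0.3106 + 1.6935, -1.1591 + 0.1482) = (2.0041, -1.0109)
link 2: phi[2] = -75 + 80 + -10 = -5 deg
  cos(-5 deg) = 0.9962, sin(-5 deg) = -0.0872
  joint[3] = (2.0041, -1.0109) + 2.8 * (0.9962, -0.0872) = (2.0041 + 2.7893, -1.0109 + -0.2440) = (4.7935, -1.2550)
link 3: phi[3] = -75 + 80 + -10 + 10 = 5 deg
  cos(5 deg) = 0.9962, sin(5 deg) = 0.0872
  joint[4] = (4.7935, -1.2550) + 10.3 * (0.9962, 0.0872) = (4.7935 + 10.2608, -1.2550 + 0.8977) = (15.0543, -0.3573)
End effector: (15.0543, -0.3573)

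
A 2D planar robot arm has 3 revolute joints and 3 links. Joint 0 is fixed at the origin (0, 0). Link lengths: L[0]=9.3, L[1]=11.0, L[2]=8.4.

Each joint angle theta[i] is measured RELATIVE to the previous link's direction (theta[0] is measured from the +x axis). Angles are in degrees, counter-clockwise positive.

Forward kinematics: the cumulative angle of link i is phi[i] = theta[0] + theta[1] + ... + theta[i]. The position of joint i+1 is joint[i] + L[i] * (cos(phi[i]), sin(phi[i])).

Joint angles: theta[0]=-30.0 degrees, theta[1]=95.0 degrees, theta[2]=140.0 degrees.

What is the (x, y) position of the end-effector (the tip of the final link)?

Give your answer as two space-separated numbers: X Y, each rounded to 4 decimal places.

joint[0] = (0.0000, 0.0000)  (base)
link 0: phi[0] = -30 = -30 deg
  cos(-30 deg) = 0.8660, sin(-30 deg) = -0.5000
  joint[1] = (0.0000, 0.0000) + 9.3 * (0.8660, -0.5000) = (0.0000 + 8.0540, 0.0000 + -4.6500) = (8.0540, -4.6500)
link 1: phi[1] = -30 + 95 = 65 deg
  cos(65 deg) = 0.4226, sin(65 deg) = 0.9063
  joint[2] = (8.0540, -4.6500) + 11 * (0.4226, 0.9063) = (8.0540 + 4.6488, -4.6500 + 9.9694) = (12.7028, 5.3194)
link 2: phi[2] = -30 + 95 + 140 = 205 deg
  cos(205 deg) = -0.9063, sin(205 deg) = -0.4226
  joint[3] = (12.7028, 5.3194) + 8.4 * (-0.9063, -0.4226) = (12.7028 + -7.6130, 5.3194 + -3.5500) = (5.0899, 1.7694)
End effector: (5.0899, 1.7694)

Answer: 5.0899 1.7694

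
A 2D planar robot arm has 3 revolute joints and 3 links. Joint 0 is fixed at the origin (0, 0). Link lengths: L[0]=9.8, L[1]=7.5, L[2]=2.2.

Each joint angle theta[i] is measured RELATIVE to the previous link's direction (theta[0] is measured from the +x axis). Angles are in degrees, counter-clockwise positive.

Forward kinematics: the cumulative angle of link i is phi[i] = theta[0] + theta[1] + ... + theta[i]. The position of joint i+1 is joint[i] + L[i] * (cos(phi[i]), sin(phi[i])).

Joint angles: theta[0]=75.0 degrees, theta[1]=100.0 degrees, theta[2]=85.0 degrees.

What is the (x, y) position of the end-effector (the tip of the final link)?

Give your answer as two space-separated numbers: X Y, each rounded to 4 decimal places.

joint[0] = (0.0000, 0.0000)  (base)
link 0: phi[0] = 75 = 75 deg
  cos(75 deg) = 0.2588, sin(75 deg) = 0.9659
  joint[1] = (0.0000, 0.0000) + 9.8 * (0.2588, 0.9659) = (0.0000 + 2.5364, 0.0000 + 9.4661) = (2.5364, 9.4661)
link 1: phi[1] = 75 + 100 = 175 deg
  cos(175 deg) = -0.9962, sin(175 deg) = 0.0872
  joint[2] = (2.5364, 9.4661) + 7.5 * (-0.9962, 0.0872) = (2.5364 + -7.4715, 9.4661 + 0.6537) = (-4.9350, 10.1197)
link 2: phi[2] = 75 + 100 + 85 = 260 deg
  cos(260 deg) = -0.1736, sin(260 deg) = -0.9848
  joint[3] = (-4.9350, 10.1197) + 2.2 * (-0.1736, -0.9848) = (-4.9350 + -0.3820, 10.1197 + -2.1666) = (-5.3171, 7.9532)
End effector: (-5.3171, 7.9532)

Answer: -5.3171 7.9532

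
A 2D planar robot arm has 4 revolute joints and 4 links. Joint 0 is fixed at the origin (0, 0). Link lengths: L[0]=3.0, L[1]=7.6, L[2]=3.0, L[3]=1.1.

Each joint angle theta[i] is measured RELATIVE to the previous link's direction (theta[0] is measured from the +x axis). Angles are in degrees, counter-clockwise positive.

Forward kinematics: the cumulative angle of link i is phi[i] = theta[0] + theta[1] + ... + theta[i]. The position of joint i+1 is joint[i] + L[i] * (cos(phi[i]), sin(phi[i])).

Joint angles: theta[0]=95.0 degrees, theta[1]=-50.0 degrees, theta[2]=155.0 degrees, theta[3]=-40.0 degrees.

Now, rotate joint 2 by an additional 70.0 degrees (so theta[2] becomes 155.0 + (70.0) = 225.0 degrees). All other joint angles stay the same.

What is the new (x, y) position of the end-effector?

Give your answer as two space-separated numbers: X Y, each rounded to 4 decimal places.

Answer: 4.4055 4.5199

Derivation:
joint[0] = (0.0000, 0.0000)  (base)
link 0: phi[0] = 95 = 95 deg
  cos(95 deg) = -0.0872, sin(95 deg) = 0.9962
  joint[1] = (0.0000, 0.0000) + 3 * (-0.0872, 0.9962) = (0.0000 + -0.2615, 0.0000 + 2.9886) = (-0.2615, 2.9886)
link 1: phi[1] = 95 + -50 = 45 deg
  cos(45 deg) = 0.7071, sin(45 deg) = 0.7071
  joint[2] = (-0.2615, 2.9886) + 7.6 * (0.7071, 0.7071) = (-0.2615 + 5.3740, 2.9886 + 5.3740) = (5.1125, 8.3626)
link 2: phi[2] = 95 + -50 + 225 = 270 deg
  cos(270 deg) = -0.0000, sin(270 deg) = -1.0000
  joint[3] = (5.1125, 8.3626) + 3 * (-0.0000, -1.0000) = (5.1125 + -0.0000, 8.3626 + -3.0000) = (5.1125, 5.3626)
link 3: phi[3] = 95 + -50 + 225 + -40 = 230 deg
  cos(230 deg) = -0.6428, sin(230 deg) = -0.7660
  joint[4] = (5.1125, 5.3626) + 1.1 * (-0.6428, -0.7660) = (5.1125 + -0.7071, 5.3626 + -0.8426) = (4.4055, 4.5199)
End effector: (4.4055, 4.5199)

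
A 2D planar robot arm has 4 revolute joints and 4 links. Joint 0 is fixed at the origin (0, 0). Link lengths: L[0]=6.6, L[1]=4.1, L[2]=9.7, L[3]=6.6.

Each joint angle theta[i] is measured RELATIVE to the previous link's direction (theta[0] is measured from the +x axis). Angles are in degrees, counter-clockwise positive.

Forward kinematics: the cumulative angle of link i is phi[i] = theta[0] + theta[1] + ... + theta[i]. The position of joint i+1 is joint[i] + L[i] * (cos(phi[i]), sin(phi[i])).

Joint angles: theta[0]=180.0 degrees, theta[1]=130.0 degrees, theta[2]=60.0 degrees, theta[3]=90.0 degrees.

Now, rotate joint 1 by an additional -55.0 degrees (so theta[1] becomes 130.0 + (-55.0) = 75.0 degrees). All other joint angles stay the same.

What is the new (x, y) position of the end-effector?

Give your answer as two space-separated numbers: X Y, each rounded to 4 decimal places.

Answer: 3.8647 -6.1523

Derivation:
joint[0] = (0.0000, 0.0000)  (base)
link 0: phi[0] = 180 = 180 deg
  cos(180 deg) = -1.0000, sin(180 deg) = 0.0000
  joint[1] = (0.0000, 0.0000) + 6.6 * (-1.0000, 0.0000) = (0.0000 + -6.6000, 0.0000 + 0.0000) = (-6.6000, 0.0000)
link 1: phi[1] = 180 + 75 = 255 deg
  cos(255 deg) = -0.2588, sin(255 deg) = -0.9659
  joint[2] = (-6.6000, 0.0000) + 4.1 * (-0.2588, -0.9659) = (-6.6000 + -1.0612, 0.0000 + -3.9603) = (-7.6612, -3.9603)
link 2: phi[2] = 180 + 75 + 60 = 315 deg
  cos(315 deg) = 0.7071, sin(315 deg) = -0.7071
  joint[3] = (-7.6612, -3.9603) + 9.7 * (0.7071, -0.7071) = (-7.6612 + 6.8589, -3.9603 + -6.8589) = (-0.8022, -10.8192)
link 3: phi[3] = 180 + 75 + 60 + 90 = 405 deg
  cos(405 deg) = 0.7071, sin(405 deg) = 0.7071
  joint[4] = (-0.8022, -10.8192) + 6.6 * (0.7071, 0.7071) = (-0.8022 + 4.6669, -10.8192 + 4.6669) = (3.8647, -6.1523)
End effector: (3.8647, -6.1523)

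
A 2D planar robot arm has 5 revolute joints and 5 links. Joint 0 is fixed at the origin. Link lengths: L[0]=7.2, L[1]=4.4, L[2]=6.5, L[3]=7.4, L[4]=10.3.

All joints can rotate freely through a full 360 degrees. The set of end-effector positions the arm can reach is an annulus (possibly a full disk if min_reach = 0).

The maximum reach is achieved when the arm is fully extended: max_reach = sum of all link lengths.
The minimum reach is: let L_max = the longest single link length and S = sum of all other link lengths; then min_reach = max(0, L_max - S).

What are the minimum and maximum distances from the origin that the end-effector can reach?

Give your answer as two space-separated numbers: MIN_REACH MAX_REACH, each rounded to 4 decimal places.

Link lengths: [7.2, 4.4, 6.5, 7.4, 10.3]
max_reach = 7.2 + 4.4 + 6.5 + 7.4 + 10.3 = 35.8
L_max = max([7.2, 4.4, 6.5, 7.4, 10.3]) = 10.3
S (sum of others) = 35.8 - 10.3 = 25.5
min_reach = max(0, 10.3 - 25.5) = max(0, -15.2) = 0

Answer: 0.0000 35.8000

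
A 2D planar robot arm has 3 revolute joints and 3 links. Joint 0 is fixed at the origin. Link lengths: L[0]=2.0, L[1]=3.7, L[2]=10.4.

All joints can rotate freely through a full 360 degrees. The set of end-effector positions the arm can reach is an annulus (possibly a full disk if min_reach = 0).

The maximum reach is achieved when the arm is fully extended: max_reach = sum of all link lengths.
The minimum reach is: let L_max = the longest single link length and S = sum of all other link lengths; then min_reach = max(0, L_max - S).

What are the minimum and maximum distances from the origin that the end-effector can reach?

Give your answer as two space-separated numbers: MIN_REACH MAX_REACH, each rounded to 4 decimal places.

Link lengths: [2.0, 3.7, 10.4]
max_reach = 2 + 3.7 + 10.4 = 16.1
L_max = max([2.0, 3.7, 10.4]) = 10.4
S (sum of others) = 16.1 - 10.4 = 5.7
min_reach = max(0, 10.4 - 5.7) = max(0, 4.7) = 4.7

Answer: 4.7000 16.1000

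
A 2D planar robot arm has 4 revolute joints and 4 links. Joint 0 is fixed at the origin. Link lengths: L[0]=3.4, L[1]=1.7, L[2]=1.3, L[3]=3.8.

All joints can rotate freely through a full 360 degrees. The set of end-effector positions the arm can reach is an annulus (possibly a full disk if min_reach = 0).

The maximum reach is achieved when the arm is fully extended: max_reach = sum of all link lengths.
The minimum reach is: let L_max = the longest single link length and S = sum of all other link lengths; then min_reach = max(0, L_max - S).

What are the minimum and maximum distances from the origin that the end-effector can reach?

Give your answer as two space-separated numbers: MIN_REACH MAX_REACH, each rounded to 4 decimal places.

Answer: 0.0000 10.2000

Derivation:
Link lengths: [3.4, 1.7, 1.3, 3.8]
max_reach = 3.4 + 1.7 + 1.3 + 3.8 = 10.2
L_max = max([3.4, 1.7, 1.3, 3.8]) = 3.8
S (sum of others) = 10.2 - 3.8 = 6.4
min_reach = max(0, 3.8 - 6.4) = max(0, -2.6) = 0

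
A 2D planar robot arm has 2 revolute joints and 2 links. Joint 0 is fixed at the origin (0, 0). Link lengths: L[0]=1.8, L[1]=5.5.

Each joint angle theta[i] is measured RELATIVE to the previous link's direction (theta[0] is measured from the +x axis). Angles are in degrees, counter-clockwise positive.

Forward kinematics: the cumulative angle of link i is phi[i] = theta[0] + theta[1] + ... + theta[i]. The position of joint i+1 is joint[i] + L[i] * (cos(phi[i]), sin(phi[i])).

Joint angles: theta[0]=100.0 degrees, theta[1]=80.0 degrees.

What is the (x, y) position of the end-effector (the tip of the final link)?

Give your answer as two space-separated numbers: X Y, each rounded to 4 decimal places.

Answer: -5.8126 1.7727

Derivation:
joint[0] = (0.0000, 0.0000)  (base)
link 0: phi[0] = 100 = 100 deg
  cos(100 deg) = -0.1736, sin(100 deg) = 0.9848
  joint[1] = (0.0000, 0.0000) + 1.8 * (-0.1736, 0.9848) = (0.0000 + -0.3126, 0.0000 + 1.7727) = (-0.3126, 1.7727)
link 1: phi[1] = 100 + 80 = 180 deg
  cos(180 deg) = -1.0000, sin(180 deg) = 0.0000
  joint[2] = (-0.3126, 1.7727) + 5.5 * (-1.0000, 0.0000) = (-0.3126 + -5.5000, 1.7727 + 0.0000) = (-5.8126, 1.7727)
End effector: (-5.8126, 1.7727)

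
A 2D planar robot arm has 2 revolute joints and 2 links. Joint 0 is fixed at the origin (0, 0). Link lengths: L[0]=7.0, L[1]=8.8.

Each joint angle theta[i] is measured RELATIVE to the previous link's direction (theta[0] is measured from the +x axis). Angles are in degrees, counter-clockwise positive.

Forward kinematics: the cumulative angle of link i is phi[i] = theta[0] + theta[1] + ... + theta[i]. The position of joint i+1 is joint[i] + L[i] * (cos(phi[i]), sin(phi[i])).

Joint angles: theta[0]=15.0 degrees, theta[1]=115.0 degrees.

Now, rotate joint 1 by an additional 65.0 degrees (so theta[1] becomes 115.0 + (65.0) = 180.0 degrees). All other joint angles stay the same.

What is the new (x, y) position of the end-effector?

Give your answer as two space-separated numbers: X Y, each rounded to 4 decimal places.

joint[0] = (0.0000, 0.0000)  (base)
link 0: phi[0] = 15 = 15 deg
  cos(15 deg) = 0.9659, sin(15 deg) = 0.2588
  joint[1] = (0.0000, 0.0000) + 7 * (0.9659, 0.2588) = (0.0000 + 6.7615, 0.0000 + 1.8117) = (6.7615, 1.8117)
link 1: phi[1] = 15 + 180 = 195 deg
  cos(195 deg) = -0.9659, sin(195 deg) = -0.2588
  joint[2] = (6.7615, 1.8117) + 8.8 * (-0.9659, -0.2588) = (6.7615 + -8.5001, 1.8117 + -2.2776) = (-1.7387, -0.4659)
End effector: (-1.7387, -0.4659)

Answer: -1.7387 -0.4659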